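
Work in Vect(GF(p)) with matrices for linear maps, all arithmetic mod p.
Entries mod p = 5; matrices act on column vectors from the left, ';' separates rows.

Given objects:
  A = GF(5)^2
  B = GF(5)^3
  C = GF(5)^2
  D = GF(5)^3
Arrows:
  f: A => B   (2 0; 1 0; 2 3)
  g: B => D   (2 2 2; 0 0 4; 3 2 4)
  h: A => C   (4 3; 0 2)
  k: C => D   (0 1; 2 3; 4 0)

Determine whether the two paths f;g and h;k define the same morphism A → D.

Answer: DOES NOT COMMUTE

Work:
1) trace f;g:
  e0=(1,0) f=>(2,1,2) g=>(0,3,1)
  e1=(0,1) f=>(0,0,3) g=>(1,2,2)
  composite₁ = (0 1; 3 2; 1 2)
2) trace h;k:
  e0=(1,0) h=>(4,0) k=>(0,3,1)
  e1=(0,1) h=>(3,2) k=>(2,2,2)
  composite₂ = (0 2; 3 2; 1 2)
Equal? NO — does not commute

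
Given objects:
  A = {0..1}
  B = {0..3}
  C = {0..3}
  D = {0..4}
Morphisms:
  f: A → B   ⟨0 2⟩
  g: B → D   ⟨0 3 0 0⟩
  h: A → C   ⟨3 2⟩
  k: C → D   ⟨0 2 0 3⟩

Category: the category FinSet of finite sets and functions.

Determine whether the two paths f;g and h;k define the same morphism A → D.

Along f;g (path 1):
  0 f→0 g→0
  1 f→2 g→0
  ⟦path⟧₁ = ⟨0 0⟩
Along h;k (path 2):
  0 h→3 k→3
  1 h→2 k→0
  ⟦path⟧₂ = ⟨3 0⟩
Equal? distinct morphisms ✗

Answer: DOES NOT COMMUTE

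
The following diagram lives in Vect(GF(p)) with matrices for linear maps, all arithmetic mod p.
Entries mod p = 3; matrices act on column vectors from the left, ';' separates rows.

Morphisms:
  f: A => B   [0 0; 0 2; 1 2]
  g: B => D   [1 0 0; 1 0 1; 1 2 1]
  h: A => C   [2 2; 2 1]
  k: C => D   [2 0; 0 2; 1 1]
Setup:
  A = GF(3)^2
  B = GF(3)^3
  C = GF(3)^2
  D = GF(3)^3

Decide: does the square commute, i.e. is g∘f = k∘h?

Along f;g (path 1):
  e0=⟨1,0⟩ f=>⟨0,0,1⟩ g=>⟨0,1,1⟩
  e1=⟨0,1⟩ f=>⟨0,2,2⟩ g=>⟨0,2,0⟩
  ⟦path⟧₁ = [0 0; 1 2; 1 0]
Along h;k (path 2):
  e0=⟨1,0⟩ h=>⟨2,2⟩ k=>⟨1,1,1⟩
  e1=⟨0,1⟩ h=>⟨2,1⟩ k=>⟨1,2,0⟩
  ⟦path⟧₂ = [1 1; 1 2; 1 0]
Equal? NO — does not commute

Answer: DOES NOT COMMUTE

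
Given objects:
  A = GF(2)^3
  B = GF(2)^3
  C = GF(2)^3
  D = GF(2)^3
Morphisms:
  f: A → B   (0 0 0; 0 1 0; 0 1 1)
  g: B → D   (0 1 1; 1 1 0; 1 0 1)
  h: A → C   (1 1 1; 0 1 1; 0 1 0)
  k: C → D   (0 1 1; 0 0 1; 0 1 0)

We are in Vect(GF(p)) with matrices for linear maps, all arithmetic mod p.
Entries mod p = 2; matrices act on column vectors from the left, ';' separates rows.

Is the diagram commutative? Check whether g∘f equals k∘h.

Answer: COMMUTES

Derivation:
Path 1 = f;g:
  e0=(1,0,0) f→(0,0,0) g→(0,0,0)
  e1=(0,1,0) f→(0,1,1) g→(0,1,1)
  e2=(0,0,1) f→(0,0,1) g→(1,0,1)
  ⟦path⟧₁ = (0 0 1; 0 1 0; 0 1 1)
Path 2 = h;k:
  e0=(1,0,0) h→(1,0,0) k→(0,0,0)
  e1=(0,1,0) h→(1,1,1) k→(0,1,1)
  e2=(0,0,1) h→(1,1,0) k→(1,0,1)
  ⟦path⟧₂ = (0 0 1; 0 1 0; 0 1 1)
Equal? same morphism ✓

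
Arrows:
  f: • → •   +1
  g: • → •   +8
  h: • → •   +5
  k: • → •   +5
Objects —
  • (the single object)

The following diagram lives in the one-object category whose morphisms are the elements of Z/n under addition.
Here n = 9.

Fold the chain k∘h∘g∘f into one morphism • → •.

  0 +1≡1 +8≡0 +5≡5 +5≡1  (mod 9)
⟦path⟧: +1

Answer: +1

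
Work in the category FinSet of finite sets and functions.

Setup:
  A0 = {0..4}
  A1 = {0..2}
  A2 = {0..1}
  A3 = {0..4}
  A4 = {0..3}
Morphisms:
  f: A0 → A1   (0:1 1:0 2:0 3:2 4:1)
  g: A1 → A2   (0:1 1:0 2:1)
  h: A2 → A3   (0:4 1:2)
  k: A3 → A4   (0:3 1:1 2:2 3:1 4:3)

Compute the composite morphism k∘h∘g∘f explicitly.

  0 f→1 g→0 h→4 k→3
  1 f→0 g→1 h→2 k→2
  2 f→0 g→1 h→2 k→2
  3 f→2 g→1 h→2 k→2
  4 f→1 g→0 h→4 k→3
⟦path⟧: (0:3 1:2 2:2 3:2 4:3)

Answer: (0:3 1:2 2:2 3:2 4:3)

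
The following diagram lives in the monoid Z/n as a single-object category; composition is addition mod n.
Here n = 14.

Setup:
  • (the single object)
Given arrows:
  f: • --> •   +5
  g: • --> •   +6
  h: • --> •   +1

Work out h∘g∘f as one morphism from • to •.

  0 +5≡5 +6≡11 +1≡12  (mod 14)
composite: +12

Answer: +12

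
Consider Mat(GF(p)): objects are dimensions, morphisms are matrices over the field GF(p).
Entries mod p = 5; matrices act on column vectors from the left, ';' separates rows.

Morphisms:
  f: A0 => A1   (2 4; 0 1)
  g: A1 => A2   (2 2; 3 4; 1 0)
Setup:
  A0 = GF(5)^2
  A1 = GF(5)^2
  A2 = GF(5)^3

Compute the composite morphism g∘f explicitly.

Answer: (4 0; 1 1; 2 4)

Trace:
  e0=[1,0] f=>[2,0] g=>[4,1,2]
  e1=[0,1] f=>[4,1] g=>[0,1,4]
result: (4 0; 1 1; 2 4)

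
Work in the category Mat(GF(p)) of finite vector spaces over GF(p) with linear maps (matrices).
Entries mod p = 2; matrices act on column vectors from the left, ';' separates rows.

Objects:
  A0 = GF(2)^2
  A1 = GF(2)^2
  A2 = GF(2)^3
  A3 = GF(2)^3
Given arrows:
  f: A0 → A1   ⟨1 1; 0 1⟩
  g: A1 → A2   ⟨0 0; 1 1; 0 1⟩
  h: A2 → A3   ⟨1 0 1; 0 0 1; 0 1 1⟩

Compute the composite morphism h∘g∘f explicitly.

Answer: ⟨0 1; 0 1; 1 1⟩

Work:
  e0=⟨1,0⟩ f→⟨1,0⟩ g→⟨0,1,0⟩ h→⟨0,0,1⟩
  e1=⟨0,1⟩ f→⟨1,1⟩ g→⟨0,0,1⟩ h→⟨1,1,1⟩
⟦path⟧: ⟨0 1; 0 1; 1 1⟩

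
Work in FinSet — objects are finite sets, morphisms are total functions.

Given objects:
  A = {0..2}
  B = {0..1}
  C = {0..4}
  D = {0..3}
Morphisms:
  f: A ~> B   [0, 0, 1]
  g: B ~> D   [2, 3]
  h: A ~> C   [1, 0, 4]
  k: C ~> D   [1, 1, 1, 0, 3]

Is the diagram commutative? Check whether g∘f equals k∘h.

Along f;g (path 1):
  0 f~>0 g~>2
  1 f~>0 g~>2
  2 f~>1 g~>3
  ⟦path⟧₁ = [2, 2, 3]
Along h;k (path 2):
  0 h~>1 k~>1
  1 h~>0 k~>1
  2 h~>4 k~>3
  ⟦path⟧₂ = [1, 1, 3]
Equal? distinct morphisms ✗

Answer: DOES NOT COMMUTE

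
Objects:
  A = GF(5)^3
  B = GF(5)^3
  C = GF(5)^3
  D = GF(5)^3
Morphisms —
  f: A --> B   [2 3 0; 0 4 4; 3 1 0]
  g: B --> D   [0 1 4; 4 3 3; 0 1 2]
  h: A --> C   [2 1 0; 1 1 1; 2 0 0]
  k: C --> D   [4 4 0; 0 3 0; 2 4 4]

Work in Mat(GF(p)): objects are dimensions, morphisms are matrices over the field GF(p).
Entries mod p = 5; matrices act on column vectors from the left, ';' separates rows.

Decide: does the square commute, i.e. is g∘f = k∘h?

Path 1 = f;g:
  e0=⟨1,0,0⟩ f-->⟨2,0,3⟩ g-->⟨2,2,1⟩
  e1=⟨0,1,0⟩ f-->⟨3,4,1⟩ g-->⟨3,2,1⟩
  e2=⟨0,0,1⟩ f-->⟨0,4,0⟩ g-->⟨4,2,4⟩
  result₁ = [2 3 4; 2 2 2; 1 1 4]
Path 2 = h;k:
  e0=⟨1,0,0⟩ h-->⟨2,1,2⟩ k-->⟨2,3,1⟩
  e1=⟨0,1,0⟩ h-->⟨1,1,0⟩ k-->⟨3,3,1⟩
  e2=⟨0,0,1⟩ h-->⟨0,1,0⟩ k-->⟨4,3,4⟩
  result₂ = [2 3 4; 3 3 3; 1 1 4]
Equal? distinct morphisms ✗

Answer: DOES NOT COMMUTE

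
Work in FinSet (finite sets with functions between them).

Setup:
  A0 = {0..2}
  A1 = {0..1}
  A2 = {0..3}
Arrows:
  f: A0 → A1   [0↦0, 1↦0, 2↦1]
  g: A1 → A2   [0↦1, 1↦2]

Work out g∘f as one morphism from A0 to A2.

  0 f→0 g→1
  1 f→0 g→1
  2 f→1 g→2
⟦path⟧: [0↦1, 1↦1, 2↦2]

Answer: [0↦1, 1↦1, 2↦2]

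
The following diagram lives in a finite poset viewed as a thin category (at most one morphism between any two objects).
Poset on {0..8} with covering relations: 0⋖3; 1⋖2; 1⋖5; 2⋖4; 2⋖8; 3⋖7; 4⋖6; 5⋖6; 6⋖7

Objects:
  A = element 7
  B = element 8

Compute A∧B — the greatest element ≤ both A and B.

Answer: A∧B = 2

Trace:
Common predecessors of 7,8: {1,2}
  1 <= 2
  2 <= 2
glb = 2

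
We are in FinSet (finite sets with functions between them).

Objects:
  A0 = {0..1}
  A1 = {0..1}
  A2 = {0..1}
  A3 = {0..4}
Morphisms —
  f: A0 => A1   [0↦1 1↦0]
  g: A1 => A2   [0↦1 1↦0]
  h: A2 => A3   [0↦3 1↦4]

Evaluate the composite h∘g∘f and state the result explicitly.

Answer: [0↦3 1↦4]

Trace:
  0 f=>1 g=>0 h=>3
  1 f=>0 g=>1 h=>4
composite: [0↦3 1↦4]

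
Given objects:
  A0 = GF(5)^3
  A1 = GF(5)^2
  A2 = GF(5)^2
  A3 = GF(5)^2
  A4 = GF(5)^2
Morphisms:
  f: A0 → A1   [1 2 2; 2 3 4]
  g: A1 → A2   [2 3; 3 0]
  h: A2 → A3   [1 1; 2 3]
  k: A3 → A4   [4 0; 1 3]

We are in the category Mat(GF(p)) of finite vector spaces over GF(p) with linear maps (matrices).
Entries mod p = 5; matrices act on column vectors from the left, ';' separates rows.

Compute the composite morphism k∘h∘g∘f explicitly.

Answer: [4 1 3; 1 1 2]

Trace:
  e0=[1,0,0] f→[1,2] g→[3,3] h→[1,0] k→[4,1]
  e1=[0,1,0] f→[2,3] g→[3,1] h→[4,4] k→[1,1]
  e2=[0,0,1] f→[2,4] g→[1,1] h→[2,0] k→[3,2]
⟦path⟧: [4 1 3; 1 1 2]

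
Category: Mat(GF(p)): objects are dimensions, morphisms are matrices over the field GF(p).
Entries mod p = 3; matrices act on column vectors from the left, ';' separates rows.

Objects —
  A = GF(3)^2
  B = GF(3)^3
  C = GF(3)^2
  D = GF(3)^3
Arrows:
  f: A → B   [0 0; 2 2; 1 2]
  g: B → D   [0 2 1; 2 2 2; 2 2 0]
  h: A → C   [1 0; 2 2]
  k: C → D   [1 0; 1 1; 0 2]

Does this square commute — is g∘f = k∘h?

Path 1 = f;g:
  e0=(1,0) f→(0,2,1) g→(2,0,1)
  e1=(0,1) f→(0,2,2) g→(0,2,1)
  result₁ = [2 0; 0 2; 1 1]
Path 2 = h;k:
  e0=(1,0) h→(1,2) k→(1,0,1)
  e1=(0,1) h→(0,2) k→(0,2,1)
  result₂ = [1 0; 0 2; 1 1]
Equal? NO — does not commute

Answer: DOES NOT COMMUTE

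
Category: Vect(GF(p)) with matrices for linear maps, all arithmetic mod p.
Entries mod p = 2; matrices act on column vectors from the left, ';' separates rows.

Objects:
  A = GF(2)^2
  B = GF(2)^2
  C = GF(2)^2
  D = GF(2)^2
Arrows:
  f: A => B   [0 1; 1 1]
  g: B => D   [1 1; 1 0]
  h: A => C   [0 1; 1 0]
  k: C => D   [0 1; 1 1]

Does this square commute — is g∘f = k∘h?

Along f;g (path 1):
  e0=(1,0) f=>(0,1) g=>(1,0)
  e1=(0,1) f=>(1,1) g=>(0,1)
  ⟦path⟧₁ = [1 0; 0 1]
Along h;k (path 2):
  e0=(1,0) h=>(0,1) k=>(1,1)
  e1=(0,1) h=>(1,0) k=>(0,1)
  ⟦path⟧₂ = [1 0; 1 1]
Equal? distinct morphisms ✗

Answer: DOES NOT COMMUTE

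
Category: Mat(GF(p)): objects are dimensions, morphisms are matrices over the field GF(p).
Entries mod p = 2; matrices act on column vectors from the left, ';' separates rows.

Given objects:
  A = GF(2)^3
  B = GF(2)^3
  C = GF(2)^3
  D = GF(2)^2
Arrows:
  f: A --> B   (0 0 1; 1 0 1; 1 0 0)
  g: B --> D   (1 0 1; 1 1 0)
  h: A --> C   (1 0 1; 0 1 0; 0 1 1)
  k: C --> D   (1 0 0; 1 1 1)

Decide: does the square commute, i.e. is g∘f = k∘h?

Answer: COMMUTES

Trace:
Path 1 = f;g:
  e0=(1,0,0) f-->(0,1,1) g-->(1,1)
  e1=(0,1,0) f-->(0,0,0) g-->(0,0)
  e2=(0,0,1) f-->(1,1,0) g-->(1,0)
  ⟦path⟧₁ = (1 0 1; 1 0 0)
Path 2 = h;k:
  e0=(1,0,0) h-->(1,0,0) k-->(1,1)
  e1=(0,1,0) h-->(0,1,1) k-->(0,0)
  e2=(0,0,1) h-->(1,0,1) k-->(1,0)
  ⟦path⟧₂ = (1 0 1; 1 0 0)
Equal? same morphism ✓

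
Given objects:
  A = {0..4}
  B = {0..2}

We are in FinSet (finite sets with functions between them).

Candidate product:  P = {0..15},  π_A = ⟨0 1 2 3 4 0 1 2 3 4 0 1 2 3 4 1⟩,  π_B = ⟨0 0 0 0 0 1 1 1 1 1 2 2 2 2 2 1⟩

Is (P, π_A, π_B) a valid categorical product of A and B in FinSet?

Answer: NOT A VALID PRODUCT — |P|=16 ≠ |A|·|B|=15

Work:
|A|·|B| = 5·3 = 15;  |P| = 16
  → cardinalities differ; no bijection possible.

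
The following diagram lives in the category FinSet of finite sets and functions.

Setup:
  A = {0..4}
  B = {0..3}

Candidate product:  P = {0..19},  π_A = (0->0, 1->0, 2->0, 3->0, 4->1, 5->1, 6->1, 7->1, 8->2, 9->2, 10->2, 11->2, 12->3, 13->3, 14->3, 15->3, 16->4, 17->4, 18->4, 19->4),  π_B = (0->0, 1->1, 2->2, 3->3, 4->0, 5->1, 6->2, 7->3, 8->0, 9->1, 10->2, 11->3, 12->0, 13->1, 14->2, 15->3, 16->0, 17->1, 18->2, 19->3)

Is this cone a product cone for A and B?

|A|·|B| = 5·4 = 20;  |P| = 20
Check the pairing map k ↦ (π_A(k), π_B(k)):
  0 -> (0,0)
  1 -> (0,1)
  2 -> (0,2)
  3 -> (0,3)
  4 -> (1,0)
  5 -> (1,1)
  6 -> (1,2)
  7 -> (1,3)
  8 -> (2,0)
  9 -> (2,1)
  10 -> (2,2)
  11 -> (2,3)
  12 -> (3,0)
  13 -> (3,1)
  14 -> (3,2)
  15 -> (3,3)
  16 -> (4,0)
  17 -> (4,1)
  18 -> (4,2)
  19 -> (4,3)
distinct pairs in image: 20 / 20 needed
  → bijection onto A×B; projections well-typed.

Answer: VALID PRODUCT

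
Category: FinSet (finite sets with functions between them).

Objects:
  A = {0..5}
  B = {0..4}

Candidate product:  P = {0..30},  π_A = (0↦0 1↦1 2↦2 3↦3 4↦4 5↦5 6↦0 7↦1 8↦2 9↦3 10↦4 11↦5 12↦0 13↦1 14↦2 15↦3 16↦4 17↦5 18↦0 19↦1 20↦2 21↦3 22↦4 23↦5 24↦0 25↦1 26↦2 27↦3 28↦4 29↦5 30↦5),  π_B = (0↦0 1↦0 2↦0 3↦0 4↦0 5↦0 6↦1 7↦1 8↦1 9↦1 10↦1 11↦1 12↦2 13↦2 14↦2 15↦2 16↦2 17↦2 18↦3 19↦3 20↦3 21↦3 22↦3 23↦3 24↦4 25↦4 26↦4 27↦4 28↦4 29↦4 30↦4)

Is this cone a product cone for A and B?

Answer: NOT A VALID PRODUCT — |P|=31 ≠ |A|·|B|=30

Work:
|A|·|B| = 6·5 = 30;  |P| = 31
  → cardinalities differ; no bijection possible.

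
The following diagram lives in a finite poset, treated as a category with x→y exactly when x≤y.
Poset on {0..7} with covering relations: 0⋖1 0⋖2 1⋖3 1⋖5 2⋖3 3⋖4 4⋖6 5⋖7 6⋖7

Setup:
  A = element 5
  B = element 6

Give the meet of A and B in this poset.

Answer: A∧B = 1

Work:
Common predecessors of 5,6: {0,1}
  0 ≤ 1
  1 ≤ 1
glb = 1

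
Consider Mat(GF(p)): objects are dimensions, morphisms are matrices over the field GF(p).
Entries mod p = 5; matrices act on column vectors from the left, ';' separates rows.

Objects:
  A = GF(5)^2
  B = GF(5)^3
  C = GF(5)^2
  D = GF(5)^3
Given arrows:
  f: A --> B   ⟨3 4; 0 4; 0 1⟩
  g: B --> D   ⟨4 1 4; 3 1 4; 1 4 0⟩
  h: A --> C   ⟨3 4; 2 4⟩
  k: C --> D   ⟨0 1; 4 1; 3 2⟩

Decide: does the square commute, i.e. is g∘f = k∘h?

Answer: COMMUTES

Derivation:
Path 1 = f;g:
  e0=(1,0) f-->(3,0,0) g-->(2,4,3)
  e1=(0,1) f-->(4,4,1) g-->(4,0,0)
  result₁ = ⟨2 4; 4 0; 3 0⟩
Path 2 = h;k:
  e0=(1,0) h-->(3,2) k-->(2,4,3)
  e1=(0,1) h-->(4,4) k-->(4,0,0)
  result₂ = ⟨2 4; 4 0; 3 0⟩
Equal? same morphism ✓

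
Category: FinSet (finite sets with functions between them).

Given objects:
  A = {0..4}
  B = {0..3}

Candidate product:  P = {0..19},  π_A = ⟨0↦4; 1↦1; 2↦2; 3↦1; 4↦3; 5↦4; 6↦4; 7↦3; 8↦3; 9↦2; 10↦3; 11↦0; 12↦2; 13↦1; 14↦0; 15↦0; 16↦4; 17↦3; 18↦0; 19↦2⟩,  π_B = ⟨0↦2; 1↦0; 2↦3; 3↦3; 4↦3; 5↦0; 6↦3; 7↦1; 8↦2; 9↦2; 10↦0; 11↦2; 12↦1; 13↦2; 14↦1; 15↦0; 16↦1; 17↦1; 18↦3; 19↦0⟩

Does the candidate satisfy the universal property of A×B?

|A|·|B| = 5·4 = 20;  |P| = 20
Check the pairing map k ↦ (π_A(k), π_B(k)):
  0 ↦ (4,2)
  1 ↦ (1,0)
  2 ↦ (2,3)
  3 ↦ (1,3)
  4 ↦ (3,3)
  5 ↦ (4,0)
  6 ↦ (4,3)
  7 ↦ (3,1)
  8 ↦ (3,2)
  9 ↦ (2,2)
  10 ↦ (3,0)
  11 ↦ (0,2)
  12 ↦ (2,1)
  13 ↦ (1,2)
  14 ↦ (0,1)
  15 ↦ (0,0)
  16 ↦ (4,1)
  17 ↦ (3,1)  ✗ repeats pair of k=7
  18 ↦ (0,3)
  19 ↦ (2,0)
distinct pairs in image: 19 / 20 needed
  → (3,1) hit at k=7 and k=17

Answer: NOT A VALID PRODUCT — duplicate pair at indices 7,17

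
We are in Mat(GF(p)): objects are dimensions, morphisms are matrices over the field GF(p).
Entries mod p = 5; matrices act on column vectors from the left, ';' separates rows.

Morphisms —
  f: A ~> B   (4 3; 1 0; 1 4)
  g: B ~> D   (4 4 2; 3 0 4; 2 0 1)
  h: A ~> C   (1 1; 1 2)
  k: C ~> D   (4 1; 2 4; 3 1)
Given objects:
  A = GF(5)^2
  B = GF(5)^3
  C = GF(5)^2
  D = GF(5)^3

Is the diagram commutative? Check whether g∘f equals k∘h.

Along f;g (path 1):
  e0=[1,0] f~>[4,1,1] g~>[2,1,4]
  e1=[0,1] f~>[3,0,4] g~>[0,0,0]
  result₁ = (2 0; 1 0; 4 0)
Along h;k (path 2):
  e0=[1,0] h~>[1,1] k~>[0,1,4]
  e1=[0,1] h~>[1,2] k~>[1,0,0]
  result₂ = (0 1; 1 0; 4 0)
Equal? NO — does not commute

Answer: DOES NOT COMMUTE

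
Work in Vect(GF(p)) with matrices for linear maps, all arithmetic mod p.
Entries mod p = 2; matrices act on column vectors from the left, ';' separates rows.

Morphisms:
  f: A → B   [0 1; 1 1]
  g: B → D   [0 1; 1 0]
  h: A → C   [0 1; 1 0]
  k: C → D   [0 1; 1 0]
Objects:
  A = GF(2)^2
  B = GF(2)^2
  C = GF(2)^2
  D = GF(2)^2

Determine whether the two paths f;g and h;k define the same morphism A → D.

Path 1 = f;g:
  e0=[1,0] f→[0,1] g→[1,0]
  e1=[0,1] f→[1,1] g→[1,1]
  composite₁ = [1 1; 0 1]
Path 2 = h;k:
  e0=[1,0] h→[0,1] k→[1,0]
  e1=[0,1] h→[1,0] k→[0,1]
  composite₂ = [1 0; 0 1]
Equal? differ; not commutative

Answer: DOES NOT COMMUTE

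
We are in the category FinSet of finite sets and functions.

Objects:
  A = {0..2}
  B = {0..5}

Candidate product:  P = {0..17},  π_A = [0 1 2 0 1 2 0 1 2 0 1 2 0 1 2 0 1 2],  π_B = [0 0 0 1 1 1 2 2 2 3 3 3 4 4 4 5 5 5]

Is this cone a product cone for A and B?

|A|·|B| = 3·6 = 18;  |P| = 18
Check the pairing map k ↦ (π_A(k), π_B(k)):
  0 ↦ (0,0)
  1 ↦ (1,0)
  2 ↦ (2,0)
  3 ↦ (0,1)
  4 ↦ (1,1)
  5 ↦ (2,1)
  6 ↦ (0,2)
  7 ↦ (1,2)
  8 ↦ (2,2)
  9 ↦ (0,3)
  10 ↦ (1,3)
  11 ↦ (2,3)
  12 ↦ (0,4)
  13 ↦ (1,4)
  14 ↦ (2,4)
  15 ↦ (0,5)
  16 ↦ (1,5)
  17 ↦ (2,5)
distinct pairs in image: 18 / 18 needed
  → bijection onto A×B; projections well-typed.

Answer: VALID PRODUCT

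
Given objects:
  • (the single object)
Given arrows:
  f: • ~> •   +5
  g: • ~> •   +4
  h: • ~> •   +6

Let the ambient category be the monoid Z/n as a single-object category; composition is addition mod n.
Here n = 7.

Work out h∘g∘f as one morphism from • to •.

Answer: +1

Work:
  0 +5≡5 +4≡2 +6≡1  (mod 7)
⟦path⟧: +1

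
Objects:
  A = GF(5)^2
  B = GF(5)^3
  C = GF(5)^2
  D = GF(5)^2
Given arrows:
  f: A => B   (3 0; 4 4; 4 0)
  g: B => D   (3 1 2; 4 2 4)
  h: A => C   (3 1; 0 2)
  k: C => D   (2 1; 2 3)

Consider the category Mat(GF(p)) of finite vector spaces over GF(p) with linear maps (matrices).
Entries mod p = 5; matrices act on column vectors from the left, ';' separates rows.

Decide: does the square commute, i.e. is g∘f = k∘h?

Answer: COMMUTES

Derivation:
Along f;g (path 1):
  e0=⟨1,0⟩ f=>⟨3,4,4⟩ g=>⟨1,1⟩
  e1=⟨0,1⟩ f=>⟨0,4,0⟩ g=>⟨4,3⟩
  ⟦path⟧₁ = (1 4; 1 3)
Along h;k (path 2):
  e0=⟨1,0⟩ h=>⟨3,0⟩ k=>⟨1,1⟩
  e1=⟨0,1⟩ h=>⟨1,2⟩ k=>⟨4,3⟩
  ⟦path⟧₂ = (1 4; 1 3)
Equal? equal; square commutes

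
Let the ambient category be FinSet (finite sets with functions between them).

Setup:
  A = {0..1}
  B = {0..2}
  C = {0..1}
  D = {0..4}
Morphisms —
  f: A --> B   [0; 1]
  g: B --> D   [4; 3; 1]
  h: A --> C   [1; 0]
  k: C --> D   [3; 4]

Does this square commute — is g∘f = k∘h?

Along f;g (path 1):
  0 f-->0 g-->4
  1 f-->1 g-->3
  result₁ = [4; 3]
Along h;k (path 2):
  0 h-->1 k-->4
  1 h-->0 k-->3
  result₂ = [4; 3]
Equal? YES — commutes

Answer: COMMUTES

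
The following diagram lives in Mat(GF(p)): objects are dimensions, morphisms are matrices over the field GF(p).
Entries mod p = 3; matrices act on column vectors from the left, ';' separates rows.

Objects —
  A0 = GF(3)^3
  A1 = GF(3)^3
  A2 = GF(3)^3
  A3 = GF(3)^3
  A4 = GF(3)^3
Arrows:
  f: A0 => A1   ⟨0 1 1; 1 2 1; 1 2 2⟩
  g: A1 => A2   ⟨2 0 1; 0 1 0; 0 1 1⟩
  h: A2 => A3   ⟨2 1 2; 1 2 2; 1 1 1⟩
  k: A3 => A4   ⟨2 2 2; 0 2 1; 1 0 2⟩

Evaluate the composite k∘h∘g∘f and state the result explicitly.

Answer: ⟨0 1 1; 0 0 2; 0 2 1⟩

Derivation:
  e0=⟨1,0,0⟩ f=>⟨0,1,1⟩ g=>⟨1,1,2⟩ h=>⟨1,1,1⟩ k=>⟨0,0,0⟩
  e1=⟨0,1,0⟩ f=>⟨1,2,2⟩ g=>⟨1,2,1⟩ h=>⟨0,1,1⟩ k=>⟨1,0,2⟩
  e2=⟨0,0,1⟩ f=>⟨1,1,2⟩ g=>⟨1,1,0⟩ h=>⟨0,0,2⟩ k=>⟨1,2,1⟩
composite: ⟨0 1 1; 0 0 2; 0 2 1⟩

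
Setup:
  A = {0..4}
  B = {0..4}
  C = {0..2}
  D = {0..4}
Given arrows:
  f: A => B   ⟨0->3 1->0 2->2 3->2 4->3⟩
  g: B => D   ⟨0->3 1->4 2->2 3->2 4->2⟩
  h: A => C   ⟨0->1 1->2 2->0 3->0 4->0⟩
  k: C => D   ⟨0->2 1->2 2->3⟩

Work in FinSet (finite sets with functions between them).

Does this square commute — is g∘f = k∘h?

Answer: COMMUTES

Derivation:
Along f;g (path 1):
  0 f=>3 g=>2
  1 f=>0 g=>3
  2 f=>2 g=>2
  3 f=>2 g=>2
  4 f=>3 g=>2
  ⟦path⟧₁ = ⟨0->2 1->3 2->2 3->2 4->2⟩
Along h;k (path 2):
  0 h=>1 k=>2
  1 h=>2 k=>3
  2 h=>0 k=>2
  3 h=>0 k=>2
  4 h=>0 k=>2
  ⟦path⟧₂ = ⟨0->2 1->3 2->2 3->2 4->2⟩
Equal? YES — commutes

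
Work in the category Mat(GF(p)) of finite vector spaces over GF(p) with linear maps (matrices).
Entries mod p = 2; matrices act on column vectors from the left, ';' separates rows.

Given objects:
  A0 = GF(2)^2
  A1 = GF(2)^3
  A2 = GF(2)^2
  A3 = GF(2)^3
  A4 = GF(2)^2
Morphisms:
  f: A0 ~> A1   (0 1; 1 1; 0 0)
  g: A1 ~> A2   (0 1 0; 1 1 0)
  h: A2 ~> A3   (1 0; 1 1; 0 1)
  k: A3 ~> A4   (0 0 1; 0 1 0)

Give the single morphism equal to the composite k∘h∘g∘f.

  e0=⟨1,0⟩ f~>⟨0,1,0⟩ g~>⟨1,1⟩ h~>⟨1,0,1⟩ k~>⟨1,0⟩
  e1=⟨0,1⟩ f~>⟨1,1,0⟩ g~>⟨1,0⟩ h~>⟨1,1,0⟩ k~>⟨0,1⟩
result: (1 0; 0 1)

Answer: (1 0; 0 1)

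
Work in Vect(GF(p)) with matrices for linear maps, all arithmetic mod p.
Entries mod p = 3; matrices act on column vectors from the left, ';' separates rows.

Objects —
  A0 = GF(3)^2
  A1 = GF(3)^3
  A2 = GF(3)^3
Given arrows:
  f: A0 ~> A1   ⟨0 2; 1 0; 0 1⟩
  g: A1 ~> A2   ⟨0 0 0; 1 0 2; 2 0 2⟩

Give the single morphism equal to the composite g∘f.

  e0=(1,0) f~>(0,1,0) g~>(0,0,0)
  e1=(0,1) f~>(2,0,1) g~>(0,1,0)
composite: ⟨0 0; 0 1; 0 0⟩

Answer: ⟨0 0; 0 1; 0 0⟩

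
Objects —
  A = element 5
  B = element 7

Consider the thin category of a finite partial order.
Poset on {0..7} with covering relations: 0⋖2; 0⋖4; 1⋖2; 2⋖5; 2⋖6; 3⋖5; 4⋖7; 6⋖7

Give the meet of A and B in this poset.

Answer: A∧B = 2

Derivation:
{x : x<=A ∧ x<=B} = {0,1,2}  (A=5, B=7)
  0 <= 2
  1 <= 2
  2 <= 2
glb = 2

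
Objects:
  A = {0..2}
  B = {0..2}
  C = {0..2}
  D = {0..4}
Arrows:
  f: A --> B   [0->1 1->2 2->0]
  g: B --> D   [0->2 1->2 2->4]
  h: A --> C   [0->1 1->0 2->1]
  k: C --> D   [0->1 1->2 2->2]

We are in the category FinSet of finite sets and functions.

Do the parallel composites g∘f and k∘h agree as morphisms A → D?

Along f;g (path 1):
  0 f-->1 g-->2
  1 f-->2 g-->4
  2 f-->0 g-->2
  composite₁ = [0->2 1->4 2->2]
Along h;k (path 2):
  0 h-->1 k-->2
  1 h-->0 k-->1
  2 h-->1 k-->2
  composite₂ = [0->2 1->1 2->2]
Equal? differ; not commutative

Answer: DOES NOT COMMUTE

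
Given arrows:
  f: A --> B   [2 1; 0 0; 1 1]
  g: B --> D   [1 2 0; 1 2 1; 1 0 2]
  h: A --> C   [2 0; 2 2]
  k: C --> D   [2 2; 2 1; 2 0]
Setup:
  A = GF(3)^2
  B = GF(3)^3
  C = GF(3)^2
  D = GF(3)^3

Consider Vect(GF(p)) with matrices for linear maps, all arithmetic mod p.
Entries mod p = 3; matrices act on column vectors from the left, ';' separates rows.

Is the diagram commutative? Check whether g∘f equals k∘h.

1) trace f;g:
  e0=⟨1,0⟩ f-->⟨2,0,1⟩ g-->⟨2,0,1⟩
  e1=⟨0,1⟩ f-->⟨1,0,1⟩ g-->⟨1,2,0⟩
  result₁ = [2 1; 0 2; 1 0]
2) trace h;k:
  e0=⟨1,0⟩ h-->⟨2,2⟩ k-->⟨2,0,1⟩
  e1=⟨0,1⟩ h-->⟨0,2⟩ k-->⟨1,2,0⟩
  result₂ = [2 1; 0 2; 1 0]
Equal? YES — commutes

Answer: COMMUTES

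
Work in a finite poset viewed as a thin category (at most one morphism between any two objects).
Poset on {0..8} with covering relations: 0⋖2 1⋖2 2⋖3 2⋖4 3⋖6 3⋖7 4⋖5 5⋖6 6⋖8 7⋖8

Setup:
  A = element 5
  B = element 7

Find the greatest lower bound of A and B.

Lower bounds of A=5 and B=7: {0,1,2}
  0 <= 2
  1 <= 2
  2 <= 2
glb = 2

Answer: A∧B = 2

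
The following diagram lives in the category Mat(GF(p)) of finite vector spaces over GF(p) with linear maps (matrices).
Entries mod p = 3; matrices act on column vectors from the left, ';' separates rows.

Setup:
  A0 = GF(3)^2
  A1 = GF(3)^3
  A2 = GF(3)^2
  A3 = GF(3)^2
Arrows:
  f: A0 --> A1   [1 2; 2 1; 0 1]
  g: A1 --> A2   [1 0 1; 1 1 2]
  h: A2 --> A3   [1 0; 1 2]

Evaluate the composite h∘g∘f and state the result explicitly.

  e0=(1,0) f-->(1,2,0) g-->(1,0) h-->(1,1)
  e1=(0,1) f-->(2,1,1) g-->(0,2) h-->(0,1)
⟦path⟧: [1 0; 1 1]

Answer: [1 0; 1 1]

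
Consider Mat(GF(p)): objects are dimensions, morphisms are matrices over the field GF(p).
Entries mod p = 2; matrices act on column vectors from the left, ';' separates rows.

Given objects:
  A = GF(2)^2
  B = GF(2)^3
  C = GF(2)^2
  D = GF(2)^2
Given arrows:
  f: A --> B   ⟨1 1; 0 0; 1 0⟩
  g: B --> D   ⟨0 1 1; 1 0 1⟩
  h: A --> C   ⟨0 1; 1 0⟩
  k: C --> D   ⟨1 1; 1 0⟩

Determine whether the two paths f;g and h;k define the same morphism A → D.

Path 1 = f;g:
  e0=[1,0] f-->[1,0,1] g-->[1,0]
  e1=[0,1] f-->[1,0,0] g-->[0,1]
  ⟦path⟧₁ = ⟨1 0; 0 1⟩
Path 2 = h;k:
  e0=[1,0] h-->[0,1] k-->[1,0]
  e1=[0,1] h-->[1,0] k-->[1,1]
  ⟦path⟧₂ = ⟨1 1; 0 1⟩
Equal? distinct morphisms ✗

Answer: DOES NOT COMMUTE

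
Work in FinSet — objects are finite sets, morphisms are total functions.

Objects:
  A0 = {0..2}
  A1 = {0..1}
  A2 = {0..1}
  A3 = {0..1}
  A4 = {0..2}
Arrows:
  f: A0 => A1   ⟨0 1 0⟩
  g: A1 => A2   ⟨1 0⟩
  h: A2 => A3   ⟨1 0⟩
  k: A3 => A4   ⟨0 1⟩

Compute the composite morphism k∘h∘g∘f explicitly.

  0 f=>0 g=>1 h=>0 k=>0
  1 f=>1 g=>0 h=>1 k=>1
  2 f=>0 g=>1 h=>0 k=>0
composite: ⟨0 1 0⟩

Answer: ⟨0 1 0⟩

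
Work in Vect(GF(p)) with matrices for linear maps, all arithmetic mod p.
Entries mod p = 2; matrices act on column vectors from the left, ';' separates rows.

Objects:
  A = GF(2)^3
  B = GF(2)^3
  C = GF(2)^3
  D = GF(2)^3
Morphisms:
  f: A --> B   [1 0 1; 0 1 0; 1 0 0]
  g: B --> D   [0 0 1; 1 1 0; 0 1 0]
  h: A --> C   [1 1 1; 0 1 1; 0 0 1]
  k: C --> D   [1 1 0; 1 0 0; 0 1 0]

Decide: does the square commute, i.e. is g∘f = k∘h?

Answer: DOES NOT COMMUTE

Trace:
Path 1 = f;g:
  e0=[1,0,0] f-->[1,0,1] g-->[1,1,0]
  e1=[0,1,0] f-->[0,1,0] g-->[0,1,1]
  e2=[0,0,1] f-->[1,0,0] g-->[0,1,0]
  composite₁ = [1 0 0; 1 1 1; 0 1 0]
Path 2 = h;k:
  e0=[1,0,0] h-->[1,0,0] k-->[1,1,0]
  e1=[0,1,0] h-->[1,1,0] k-->[0,1,1]
  e2=[0,0,1] h-->[1,1,1] k-->[0,1,1]
  composite₂ = [1 0 0; 1 1 1; 0 1 1]
Equal? NO — does not commute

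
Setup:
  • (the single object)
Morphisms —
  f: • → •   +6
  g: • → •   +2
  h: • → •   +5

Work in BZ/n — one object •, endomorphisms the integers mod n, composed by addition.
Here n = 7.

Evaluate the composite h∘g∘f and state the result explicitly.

  0 +6≡6 +2≡1 +5≡6  (mod 7)
result: +6

Answer: +6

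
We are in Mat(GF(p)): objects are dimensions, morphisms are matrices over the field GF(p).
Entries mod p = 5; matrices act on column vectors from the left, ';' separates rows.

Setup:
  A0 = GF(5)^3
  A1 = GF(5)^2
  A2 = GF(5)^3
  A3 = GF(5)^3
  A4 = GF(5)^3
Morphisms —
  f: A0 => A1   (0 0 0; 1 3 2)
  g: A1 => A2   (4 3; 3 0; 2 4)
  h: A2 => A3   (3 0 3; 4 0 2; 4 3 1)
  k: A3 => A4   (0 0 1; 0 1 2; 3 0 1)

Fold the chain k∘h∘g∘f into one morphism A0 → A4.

Answer: (1 3 2; 2 1 4; 4 2 3)

Work:
  e0=⟨1,0,0⟩ f=>⟨0,1⟩ g=>⟨3,0,4⟩ h=>⟨1,0,1⟩ k=>⟨1,2,4⟩
  e1=⟨0,1,0⟩ f=>⟨0,3⟩ g=>⟨4,0,2⟩ h=>⟨3,0,3⟩ k=>⟨3,1,2⟩
  e2=⟨0,0,1⟩ f=>⟨0,2⟩ g=>⟨1,0,3⟩ h=>⟨2,0,2⟩ k=>⟨2,4,3⟩
composite: (1 3 2; 2 1 4; 4 2 3)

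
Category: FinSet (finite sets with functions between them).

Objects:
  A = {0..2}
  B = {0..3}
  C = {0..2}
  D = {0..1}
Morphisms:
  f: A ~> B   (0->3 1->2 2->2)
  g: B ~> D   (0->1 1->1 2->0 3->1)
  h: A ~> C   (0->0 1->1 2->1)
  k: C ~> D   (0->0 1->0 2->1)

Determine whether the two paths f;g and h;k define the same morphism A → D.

Answer: DOES NOT COMMUTE

Work:
1) trace f;g:
  0 f~>3 g~>1
  1 f~>2 g~>0
  2 f~>2 g~>0
  ⟦path⟧₁ = (0->1 1->0 2->0)
2) trace h;k:
  0 h~>0 k~>0
  1 h~>1 k~>0
  2 h~>1 k~>0
  ⟦path⟧₂ = (0->0 1->0 2->0)
Equal? distinct morphisms ✗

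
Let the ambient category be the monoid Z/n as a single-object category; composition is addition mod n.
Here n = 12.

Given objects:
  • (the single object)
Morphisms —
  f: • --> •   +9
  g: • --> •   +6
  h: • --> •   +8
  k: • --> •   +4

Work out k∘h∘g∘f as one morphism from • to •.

  0 +9≡9 +6≡3 +8≡11 +4≡3  (mod 12)
composite: +3

Answer: +3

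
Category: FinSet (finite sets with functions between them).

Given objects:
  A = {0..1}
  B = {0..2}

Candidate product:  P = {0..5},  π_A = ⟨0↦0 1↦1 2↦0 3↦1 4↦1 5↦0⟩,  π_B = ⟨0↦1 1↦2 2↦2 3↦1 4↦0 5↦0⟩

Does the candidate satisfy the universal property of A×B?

Answer: VALID PRODUCT

Derivation:
|A|·|B| = 2·3 = 6;  |P| = 6
Check the pairing map k ↦ (π_A(k), π_B(k)):
  0 ↦ (0,1)
  1 ↦ (1,2)
  2 ↦ (0,2)
  3 ↦ (1,1)
  4 ↦ (1,0)
  5 ↦ (0,0)
distinct pairs in image: 6 / 6 needed
  → bijection onto A×B; projections well-typed.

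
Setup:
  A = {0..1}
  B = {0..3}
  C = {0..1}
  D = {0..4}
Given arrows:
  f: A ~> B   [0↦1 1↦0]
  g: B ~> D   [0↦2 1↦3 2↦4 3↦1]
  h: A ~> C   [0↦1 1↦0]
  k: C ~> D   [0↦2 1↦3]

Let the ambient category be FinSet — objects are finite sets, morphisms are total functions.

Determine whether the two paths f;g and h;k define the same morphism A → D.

Answer: COMMUTES

Work:
Path 1 = f;g:
  0 f~>1 g~>3
  1 f~>0 g~>2
  result₁ = [0↦3 1↦2]
Path 2 = h;k:
  0 h~>1 k~>3
  1 h~>0 k~>2
  result₂ = [0↦3 1↦2]
Equal? same morphism ✓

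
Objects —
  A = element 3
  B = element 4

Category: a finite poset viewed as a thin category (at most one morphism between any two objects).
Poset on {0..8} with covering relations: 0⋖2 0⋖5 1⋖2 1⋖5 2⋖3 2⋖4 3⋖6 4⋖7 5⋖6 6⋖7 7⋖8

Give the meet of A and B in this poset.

Answer: A∧B = 2

Work:
Common predecessors of 3,4: {0,1,2}
  0 ≤ 2
  1 ≤ 2
  2 ≤ 2
glb = 2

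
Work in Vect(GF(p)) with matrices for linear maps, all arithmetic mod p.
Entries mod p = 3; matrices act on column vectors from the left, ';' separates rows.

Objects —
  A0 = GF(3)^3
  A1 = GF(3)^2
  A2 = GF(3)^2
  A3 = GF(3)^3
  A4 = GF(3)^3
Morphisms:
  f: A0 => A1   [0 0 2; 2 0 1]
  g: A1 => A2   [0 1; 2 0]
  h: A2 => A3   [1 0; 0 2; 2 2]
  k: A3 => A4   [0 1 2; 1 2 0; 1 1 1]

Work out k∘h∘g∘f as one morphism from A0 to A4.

Answer: [2 0 1; 2 0 2; 0 0 1]

Derivation:
  e0=⟨1,0,0⟩ f=>⟨0,2⟩ g=>⟨2,0⟩ h=>⟨2,0,1⟩ k=>⟨2,2,0⟩
  e1=⟨0,1,0⟩ f=>⟨0,0⟩ g=>⟨0,0⟩ h=>⟨0,0,0⟩ k=>⟨0,0,0⟩
  e2=⟨0,0,1⟩ f=>⟨2,1⟩ g=>⟨1,1⟩ h=>⟨1,2,1⟩ k=>⟨1,2,1⟩
⟦path⟧: [2 0 1; 2 0 2; 0 0 1]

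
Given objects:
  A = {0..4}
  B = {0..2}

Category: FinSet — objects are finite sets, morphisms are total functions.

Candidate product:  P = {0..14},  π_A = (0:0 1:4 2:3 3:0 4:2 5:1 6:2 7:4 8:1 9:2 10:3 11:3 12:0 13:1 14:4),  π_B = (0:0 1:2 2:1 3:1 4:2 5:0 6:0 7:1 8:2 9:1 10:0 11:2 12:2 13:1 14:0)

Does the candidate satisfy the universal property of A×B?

Answer: VALID PRODUCT

Work:
|A|·|B| = 5·3 = 15;  |P| = 15
Check the pairing map k ↦ (π_A(k), π_B(k)):
  0 : (0,0)
  1 : (4,2)
  2 : (3,1)
  3 : (0,1)
  4 : (2,2)
  5 : (1,0)
  6 : (2,0)
  7 : (4,1)
  8 : (1,2)
  9 : (2,1)
  10 : (3,0)
  11 : (3,2)
  12 : (0,2)
  13 : (1,1)
  14 : (4,0)
distinct pairs in image: 15 / 15 needed
  → bijection onto A×B; projections well-typed.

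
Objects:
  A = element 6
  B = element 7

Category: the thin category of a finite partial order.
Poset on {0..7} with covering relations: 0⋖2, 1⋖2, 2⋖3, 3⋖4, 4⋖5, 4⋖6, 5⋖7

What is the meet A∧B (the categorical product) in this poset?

{x : x<=A ∧ x<=B} = {0,1,2,3,4}  (A=6, B=7)
  0 <= 4
  1 <= 4
  2 <= 4
  3 <= 4
  4 <= 4
glb = 4

Answer: A∧B = 4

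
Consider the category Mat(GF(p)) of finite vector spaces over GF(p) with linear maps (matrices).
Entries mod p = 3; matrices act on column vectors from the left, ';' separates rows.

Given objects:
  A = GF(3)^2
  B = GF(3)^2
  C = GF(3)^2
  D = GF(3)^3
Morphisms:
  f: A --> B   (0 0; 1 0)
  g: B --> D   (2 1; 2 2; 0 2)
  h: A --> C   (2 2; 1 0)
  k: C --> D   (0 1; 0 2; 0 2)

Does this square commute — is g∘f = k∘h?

1) trace f;g:
  e0=(1,0) f-->(0,1) g-->(1,2,2)
  e1=(0,1) f-->(0,0) g-->(0,0,0)
  composite₁ = (1 0; 2 0; 2 0)
2) trace h;k:
  e0=(1,0) h-->(2,1) k-->(1,2,2)
  e1=(0,1) h-->(2,0) k-->(0,0,0)
  composite₂ = (1 0; 2 0; 2 0)
Equal? YES — commutes

Answer: COMMUTES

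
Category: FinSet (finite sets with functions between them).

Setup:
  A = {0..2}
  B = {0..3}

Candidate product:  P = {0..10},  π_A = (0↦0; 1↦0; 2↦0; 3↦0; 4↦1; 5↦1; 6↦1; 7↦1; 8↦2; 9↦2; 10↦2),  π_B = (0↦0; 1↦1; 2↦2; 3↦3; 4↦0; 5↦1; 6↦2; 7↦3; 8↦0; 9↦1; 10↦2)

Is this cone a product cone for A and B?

|A|·|B| = 3·4 = 12;  |P| = 11
  → cardinalities differ; no bijection possible.

Answer: NOT A VALID PRODUCT — |P|=11 ≠ |A|·|B|=12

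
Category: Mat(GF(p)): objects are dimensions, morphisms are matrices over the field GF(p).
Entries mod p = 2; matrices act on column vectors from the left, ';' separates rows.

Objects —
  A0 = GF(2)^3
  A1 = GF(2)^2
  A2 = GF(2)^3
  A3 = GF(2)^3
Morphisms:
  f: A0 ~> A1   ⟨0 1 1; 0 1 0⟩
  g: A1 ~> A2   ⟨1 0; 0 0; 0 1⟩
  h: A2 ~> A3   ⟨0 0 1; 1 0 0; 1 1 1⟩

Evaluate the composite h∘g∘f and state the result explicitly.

Answer: ⟨0 1 0; 0 1 1; 0 0 1⟩

Work:
  e0=⟨1,0,0⟩ f~>⟨0,0⟩ g~>⟨0,0,0⟩ h~>⟨0,0,0⟩
  e1=⟨0,1,0⟩ f~>⟨1,1⟩ g~>⟨1,0,1⟩ h~>⟨1,1,0⟩
  e2=⟨0,0,1⟩ f~>⟨1,0⟩ g~>⟨1,0,0⟩ h~>⟨0,1,1⟩
⟦path⟧: ⟨0 1 0; 0 1 1; 0 0 1⟩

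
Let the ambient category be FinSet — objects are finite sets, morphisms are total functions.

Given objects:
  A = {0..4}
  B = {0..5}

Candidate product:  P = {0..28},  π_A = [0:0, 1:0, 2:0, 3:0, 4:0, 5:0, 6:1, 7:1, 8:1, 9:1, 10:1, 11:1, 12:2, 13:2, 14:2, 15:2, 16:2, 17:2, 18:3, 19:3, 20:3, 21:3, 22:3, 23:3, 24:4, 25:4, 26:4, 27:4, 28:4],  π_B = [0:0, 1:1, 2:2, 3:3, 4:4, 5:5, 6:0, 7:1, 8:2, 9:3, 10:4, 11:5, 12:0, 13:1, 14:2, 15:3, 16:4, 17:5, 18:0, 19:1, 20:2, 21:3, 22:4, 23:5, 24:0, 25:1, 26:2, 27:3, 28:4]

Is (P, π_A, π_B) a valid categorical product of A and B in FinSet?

|A|·|B| = 5·6 = 30;  |P| = 29
  → cardinalities differ; no bijection possible.

Answer: NOT A VALID PRODUCT — |P|=29 ≠ |A|·|B|=30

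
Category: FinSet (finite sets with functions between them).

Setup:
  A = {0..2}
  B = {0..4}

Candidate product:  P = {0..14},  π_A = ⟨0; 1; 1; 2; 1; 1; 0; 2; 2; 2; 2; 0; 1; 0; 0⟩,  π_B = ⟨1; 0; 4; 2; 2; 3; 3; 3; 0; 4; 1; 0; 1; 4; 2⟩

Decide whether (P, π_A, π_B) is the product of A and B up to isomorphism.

|A|·|B| = 3·5 = 15;  |P| = 15
Check the pairing map k ↦ (π_A(k), π_B(k)):
  0 : (0,1)
  1 : (1,0)
  2 : (1,4)
  3 : (2,2)
  4 : (1,2)
  5 : (1,3)
  6 : (0,3)
  7 : (2,3)
  8 : (2,0)
  9 : (2,4)
  10 : (2,1)
  11 : (0,0)
  12 : (1,1)
  13 : (0,4)
  14 : (0,2)
distinct pairs in image: 15 / 15 needed
  → bijection onto A×B; projections well-typed.

Answer: VALID PRODUCT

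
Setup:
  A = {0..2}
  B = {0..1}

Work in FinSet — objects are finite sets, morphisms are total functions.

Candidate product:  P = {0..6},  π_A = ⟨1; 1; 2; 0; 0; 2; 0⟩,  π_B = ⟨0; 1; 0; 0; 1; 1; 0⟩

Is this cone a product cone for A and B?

Answer: NOT A VALID PRODUCT — |P|=7 ≠ |A|·|B|=6

Derivation:
|A|·|B| = 3·2 = 6;  |P| = 7
  → cardinalities differ; no bijection possible.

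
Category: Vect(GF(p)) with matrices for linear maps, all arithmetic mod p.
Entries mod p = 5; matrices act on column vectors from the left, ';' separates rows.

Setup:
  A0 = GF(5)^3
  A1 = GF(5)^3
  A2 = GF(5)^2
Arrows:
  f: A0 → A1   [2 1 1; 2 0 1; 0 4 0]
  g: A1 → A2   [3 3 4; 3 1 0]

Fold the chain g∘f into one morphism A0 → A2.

Answer: [2 4 1; 3 3 4]

Derivation:
  e0=(1,0,0) f→(2,2,0) g→(2,3)
  e1=(0,1,0) f→(1,0,4) g→(4,3)
  e2=(0,0,1) f→(1,1,0) g→(1,4)
⟦path⟧: [2 4 1; 3 3 4]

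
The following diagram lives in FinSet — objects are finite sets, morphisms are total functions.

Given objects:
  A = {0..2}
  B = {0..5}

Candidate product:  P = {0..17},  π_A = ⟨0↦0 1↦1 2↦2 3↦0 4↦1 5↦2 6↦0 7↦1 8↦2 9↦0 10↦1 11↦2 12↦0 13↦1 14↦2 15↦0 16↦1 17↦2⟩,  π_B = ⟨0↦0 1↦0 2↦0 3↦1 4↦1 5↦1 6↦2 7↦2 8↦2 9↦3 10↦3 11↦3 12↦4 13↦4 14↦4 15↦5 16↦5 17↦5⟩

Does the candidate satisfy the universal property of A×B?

Answer: VALID PRODUCT

Derivation:
|A|·|B| = 3·6 = 18;  |P| = 18
Check the pairing map k ↦ (π_A(k), π_B(k)):
  0 ↦ (0,0)
  1 ↦ (1,0)
  2 ↦ (2,0)
  3 ↦ (0,1)
  4 ↦ (1,1)
  5 ↦ (2,1)
  6 ↦ (0,2)
  7 ↦ (1,2)
  8 ↦ (2,2)
  9 ↦ (0,3)
  10 ↦ (1,3)
  11 ↦ (2,3)
  12 ↦ (0,4)
  13 ↦ (1,4)
  14 ↦ (2,4)
  15 ↦ (0,5)
  16 ↦ (1,5)
  17 ↦ (2,5)
distinct pairs in image: 18 / 18 needed
  → bijection onto A×B; projections well-typed.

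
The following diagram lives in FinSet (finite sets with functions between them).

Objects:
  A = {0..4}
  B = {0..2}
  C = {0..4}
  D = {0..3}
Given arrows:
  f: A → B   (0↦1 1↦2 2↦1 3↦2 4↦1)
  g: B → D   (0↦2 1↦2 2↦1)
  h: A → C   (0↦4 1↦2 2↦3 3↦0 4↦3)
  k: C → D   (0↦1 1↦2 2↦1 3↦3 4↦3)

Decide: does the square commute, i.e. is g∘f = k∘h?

Answer: DOES NOT COMMUTE

Trace:
Path 1 = f;g:
  0 f→1 g→2
  1 f→2 g→1
  2 f→1 g→2
  3 f→2 g→1
  4 f→1 g→2
  ⟦path⟧₁ = (0↦2 1↦1 2↦2 3↦1 4↦2)
Path 2 = h;k:
  0 h→4 k→3
  1 h→2 k→1
  2 h→3 k→3
  3 h→0 k→1
  4 h→3 k→3
  ⟦path⟧₂ = (0↦3 1↦1 2↦3 3↦1 4↦3)
Equal? distinct morphisms ✗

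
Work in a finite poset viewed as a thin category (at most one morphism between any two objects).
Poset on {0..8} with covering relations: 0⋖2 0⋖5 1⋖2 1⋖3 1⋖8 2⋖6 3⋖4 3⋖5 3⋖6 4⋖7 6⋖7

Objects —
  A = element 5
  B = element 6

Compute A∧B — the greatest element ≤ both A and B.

Answer: NO MEET EXISTS

Trace:
Common predecessors of 5,6: {0,1,3}
  maximal lower bounds 0 and 3 are incomparable: neither 0<=3 nor 3<=0
→ no greatest lower bound exists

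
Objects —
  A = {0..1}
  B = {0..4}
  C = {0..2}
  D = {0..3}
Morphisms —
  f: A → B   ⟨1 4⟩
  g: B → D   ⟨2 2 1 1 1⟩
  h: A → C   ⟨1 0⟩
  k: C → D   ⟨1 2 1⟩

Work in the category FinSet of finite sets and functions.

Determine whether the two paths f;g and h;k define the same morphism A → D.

Path 1 = f;g:
  0 f→1 g→2
  1 f→4 g→1
  result₁ = ⟨2 1⟩
Path 2 = h;k:
  0 h→1 k→2
  1 h→0 k→1
  result₂ = ⟨2 1⟩
Equal? YES — commutes

Answer: COMMUTES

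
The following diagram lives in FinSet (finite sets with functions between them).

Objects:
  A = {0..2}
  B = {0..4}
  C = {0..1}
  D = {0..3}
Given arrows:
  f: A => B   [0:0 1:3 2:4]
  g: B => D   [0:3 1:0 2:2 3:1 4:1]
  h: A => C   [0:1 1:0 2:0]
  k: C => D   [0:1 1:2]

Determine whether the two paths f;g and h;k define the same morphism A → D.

1) trace f;g:
  0 f=>0 g=>3
  1 f=>3 g=>1
  2 f=>4 g=>1
  composite₁ = [0:3 1:1 2:1]
2) trace h;k:
  0 h=>1 k=>2
  1 h=>0 k=>1
  2 h=>0 k=>1
  composite₂ = [0:2 1:1 2:1]
Equal? differ; not commutative

Answer: DOES NOT COMMUTE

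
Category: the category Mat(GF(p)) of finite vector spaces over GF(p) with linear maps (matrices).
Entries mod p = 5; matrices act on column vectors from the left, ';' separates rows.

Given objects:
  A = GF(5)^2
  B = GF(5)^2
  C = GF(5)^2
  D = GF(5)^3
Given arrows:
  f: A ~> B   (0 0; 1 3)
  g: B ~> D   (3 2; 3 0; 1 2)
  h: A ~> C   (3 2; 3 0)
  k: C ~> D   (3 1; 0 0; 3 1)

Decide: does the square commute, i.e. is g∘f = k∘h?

Answer: COMMUTES

Work:
1) trace f;g:
  e0=(1,0) f~>(0,1) g~>(2,0,2)
  e1=(0,1) f~>(0,3) g~>(1,0,1)
  result₁ = (2 1; 0 0; 2 1)
2) trace h;k:
  e0=(1,0) h~>(3,3) k~>(2,0,2)
  e1=(0,1) h~>(2,0) k~>(1,0,1)
  result₂ = (2 1; 0 0; 2 1)
Equal? same morphism ✓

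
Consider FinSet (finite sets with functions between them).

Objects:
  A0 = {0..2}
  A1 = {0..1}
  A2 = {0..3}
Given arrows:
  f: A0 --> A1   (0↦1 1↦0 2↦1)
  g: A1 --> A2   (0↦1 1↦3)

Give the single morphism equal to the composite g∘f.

  0 f-->1 g-->3
  1 f-->0 g-->1
  2 f-->1 g-->3
result: (0↦3 1↦1 2↦3)

Answer: (0↦3 1↦1 2↦3)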